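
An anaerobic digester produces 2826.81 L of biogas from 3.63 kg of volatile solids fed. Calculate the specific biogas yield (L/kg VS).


Y = V / VS
= 2826.81 / 3.63
= 778.7355 L/kg VS

778.7355 L/kg VS


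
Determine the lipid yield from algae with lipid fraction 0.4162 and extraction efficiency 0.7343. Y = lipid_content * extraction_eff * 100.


Y = lipid_content * extraction_eff * 100
= 0.4162 * 0.7343 * 100
= 30.5616%

30.5616%


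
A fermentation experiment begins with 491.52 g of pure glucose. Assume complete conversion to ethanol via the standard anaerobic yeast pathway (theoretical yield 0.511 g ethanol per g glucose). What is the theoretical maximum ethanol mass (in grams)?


Theoretical ethanol yield: m_EtOH = 0.511 * m_glucose
m_EtOH = 0.511 * 491.52 = 251.1667 g

251.1667 g


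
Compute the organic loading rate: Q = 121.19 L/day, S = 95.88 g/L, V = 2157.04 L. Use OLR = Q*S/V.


OLR = Q * S / V
= 121.19 * 95.88 / 2157.04
= 5.3869 g/L/day

5.3869 g/L/day


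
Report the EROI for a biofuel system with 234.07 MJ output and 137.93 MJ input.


EROI = E_out / E_in
= 234.07 / 137.93
= 1.6970

1.6970


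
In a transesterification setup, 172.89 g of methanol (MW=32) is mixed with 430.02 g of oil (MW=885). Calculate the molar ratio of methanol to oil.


Molar ratio = n_MeOH / n_oil = (MeOH/32) / (oil/885) = (MeOH * 885) / (32 * oil)
= (172.89 * 885) / (32 * 430.02)
= 11.1192

11.1192


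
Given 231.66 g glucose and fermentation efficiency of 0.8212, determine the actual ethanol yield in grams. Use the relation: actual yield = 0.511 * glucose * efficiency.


Actual ethanol: m = 0.511 * 231.66 * 0.8212
m = 97.2122 g

97.2122 g


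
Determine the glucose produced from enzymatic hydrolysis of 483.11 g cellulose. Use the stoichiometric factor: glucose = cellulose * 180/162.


glucose = cellulose * 180/162
= 483.11 * 180/162
= 536.7889 g

536.7889 g


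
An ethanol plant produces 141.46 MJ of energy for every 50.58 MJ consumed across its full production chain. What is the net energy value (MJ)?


NEV = E_out - E_in
= 141.46 - 50.58
= 90.8800 MJ

90.8800 MJ


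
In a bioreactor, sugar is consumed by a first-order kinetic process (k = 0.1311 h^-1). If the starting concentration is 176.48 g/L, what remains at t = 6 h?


S = S0 * exp(-k * t)
S = 176.48 * exp(-0.1311 * 6)
S = 80.3673 g/L

80.3673 g/L


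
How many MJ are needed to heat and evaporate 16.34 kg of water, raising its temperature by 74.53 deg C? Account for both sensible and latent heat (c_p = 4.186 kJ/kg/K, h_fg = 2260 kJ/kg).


E = m_water * (4.186 * dT + 2260) / 1000
= 16.34 * (4.186 * 74.53 + 2260) / 1000
= 42.0262 MJ

42.0262 MJ


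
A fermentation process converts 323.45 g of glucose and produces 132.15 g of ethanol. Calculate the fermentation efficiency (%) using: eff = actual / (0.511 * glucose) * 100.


Fermentation efficiency = (actual / (0.511 * glucose)) * 100
= (132.15 / (0.511 * 323.45)) * 100
= 79.9538%

79.9538%


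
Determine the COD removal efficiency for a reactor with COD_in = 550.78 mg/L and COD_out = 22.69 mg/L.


eta = (COD_in - COD_out) / COD_in * 100
= (550.78 - 22.69) / 550.78 * 100
= 95.8804%

95.8804%


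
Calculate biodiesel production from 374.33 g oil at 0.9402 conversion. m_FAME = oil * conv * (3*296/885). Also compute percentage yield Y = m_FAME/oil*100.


m_FAME = oil * conv * (3 * 296 / 885) = oil * conv * (888/885)
= 374.33 * 0.9402 * 888 / 885
= 353.1381 g
Y = m_FAME / oil * 100 = conv * (888/885) * 100
= 0.9402 * 888 / 885 * 100
= 94.34%

353.1381 g FAME; Y = 94.34%


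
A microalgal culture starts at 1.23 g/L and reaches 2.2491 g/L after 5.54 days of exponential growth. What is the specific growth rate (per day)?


mu = ln(X2/X1) / dt
= ln(2.2491/1.23) / 5.54
= 0.1089 per day

0.1089 per day


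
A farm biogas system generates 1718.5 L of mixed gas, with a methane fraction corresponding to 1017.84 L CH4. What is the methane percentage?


CH4% = V_CH4 / V_total * 100
= 1017.84 / 1718.5 * 100
= 59.2284%

59.2284%


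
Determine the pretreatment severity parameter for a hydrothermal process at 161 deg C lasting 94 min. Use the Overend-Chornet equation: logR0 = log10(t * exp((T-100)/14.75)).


logR0 = log10(t * exp((T - 100) / 14.75))
= log10(94 * exp((161 - 100) / 14.75))
= 3.7692

3.7692


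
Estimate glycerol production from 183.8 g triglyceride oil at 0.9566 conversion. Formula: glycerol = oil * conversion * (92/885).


glycerol = oil * conv * (92/885)
= 183.8 * 0.9566 * 92 / 885
= 18.2777 g

18.2777 g


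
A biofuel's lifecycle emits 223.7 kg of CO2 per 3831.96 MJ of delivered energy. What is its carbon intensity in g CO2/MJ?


CI = CO2 * 1000 / E
= 223.7 * 1000 / 3831.96
= 58.3774 g CO2/MJ

58.3774 g CO2/MJ


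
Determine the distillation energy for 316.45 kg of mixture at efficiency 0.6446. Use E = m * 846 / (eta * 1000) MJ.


E = m * 846 / (eta * 1000)
= 316.45 * 846 / (0.6446 * 1000)
= 415.3222 MJ

415.3222 MJ


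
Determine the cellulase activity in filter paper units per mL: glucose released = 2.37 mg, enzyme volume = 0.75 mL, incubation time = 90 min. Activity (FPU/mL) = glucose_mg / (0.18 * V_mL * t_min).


Activity = glucose_mg / (0.18 mg/umol * V_mL * t_min)
= 2.37 / (0.18 * 0.75 * 90)
= 0.1951 FPU/mL

0.1951 FPU/mL


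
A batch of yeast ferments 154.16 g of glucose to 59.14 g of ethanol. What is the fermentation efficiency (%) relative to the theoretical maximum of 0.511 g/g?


Fermentation efficiency = (actual / (0.511 * glucose)) * 100
= (59.14 / (0.511 * 154.16)) * 100
= 75.0739%

75.0739%


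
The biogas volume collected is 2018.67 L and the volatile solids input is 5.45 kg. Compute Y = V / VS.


Y = V / VS
= 2018.67 / 5.45
= 370.3982 L/kg VS

370.3982 L/kg VS


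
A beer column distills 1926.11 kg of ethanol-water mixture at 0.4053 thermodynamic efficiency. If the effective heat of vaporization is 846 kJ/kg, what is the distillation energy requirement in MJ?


E = m * 846 / (eta * 1000)
= 1926.11 * 846 / (0.4053 * 1000)
= 4020.4517 MJ

4020.4517 MJ


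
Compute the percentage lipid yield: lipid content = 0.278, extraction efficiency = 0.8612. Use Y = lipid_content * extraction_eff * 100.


Y = lipid_content * extraction_eff * 100
= 0.278 * 0.8612 * 100
= 23.9414%

23.9414%


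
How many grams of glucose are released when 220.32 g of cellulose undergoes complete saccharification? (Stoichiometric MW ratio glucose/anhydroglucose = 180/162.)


glucose = cellulose * 180/162
= 220.32 * 180/162
= 244.8000 g

244.8000 g


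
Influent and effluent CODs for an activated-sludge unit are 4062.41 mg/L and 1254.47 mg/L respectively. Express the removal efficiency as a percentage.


eta = (COD_in - COD_out) / COD_in * 100
= (4062.41 - 1254.47) / 4062.41 * 100
= 69.1201%

69.1201%


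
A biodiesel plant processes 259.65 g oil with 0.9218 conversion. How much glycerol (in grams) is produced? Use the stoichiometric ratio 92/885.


glycerol = oil * conv * (92/885)
= 259.65 * 0.9218 * 92 / 885
= 24.8811 g

24.8811 g


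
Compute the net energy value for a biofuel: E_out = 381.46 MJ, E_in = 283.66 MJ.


NEV = E_out - E_in
= 381.46 - 283.66
= 97.8000 MJ

97.8000 MJ


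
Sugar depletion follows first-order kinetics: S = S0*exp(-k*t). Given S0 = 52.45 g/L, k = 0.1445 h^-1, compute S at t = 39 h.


S = S0 * exp(-k * t)
S = 52.45 * exp(-0.1445 * 39)
S = 0.1872 g/L

0.1872 g/L


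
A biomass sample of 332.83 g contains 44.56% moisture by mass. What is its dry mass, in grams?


Wd = Ww * (1 - MC/100)
= 332.83 * (1 - 44.56/100)
= 184.5210 g

184.5210 g


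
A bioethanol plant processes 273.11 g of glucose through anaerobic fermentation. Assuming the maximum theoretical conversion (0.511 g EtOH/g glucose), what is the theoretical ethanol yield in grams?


Theoretical ethanol yield: m_EtOH = 0.511 * m_glucose
m_EtOH = 0.511 * 273.11 = 139.5592 g

139.5592 g


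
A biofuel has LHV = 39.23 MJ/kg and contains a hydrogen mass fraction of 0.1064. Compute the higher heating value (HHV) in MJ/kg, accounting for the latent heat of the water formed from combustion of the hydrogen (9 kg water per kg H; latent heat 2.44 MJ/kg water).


HHV = LHV + H_frac * 9 * 2.44
= 39.23 + 0.1064 * 9 * 2.44
= 41.5665 MJ/kg

41.5665 MJ/kg


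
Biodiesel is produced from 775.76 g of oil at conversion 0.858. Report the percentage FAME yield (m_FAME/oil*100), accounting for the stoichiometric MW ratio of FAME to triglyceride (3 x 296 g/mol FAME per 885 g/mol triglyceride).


m_FAME = oil * conv * (3 * 296 / 885) = oil * conv * (888/885)
= 775.76 * 0.858 * 888 / 885
= 667.8584 g
Y = m_FAME / oil * 100 = conv * (888/885) * 100
= 0.858 * 888 / 885 * 100
= 86.09%

86.09%


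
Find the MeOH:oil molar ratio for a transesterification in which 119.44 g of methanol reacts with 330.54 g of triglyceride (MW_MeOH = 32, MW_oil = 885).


Molar ratio = n_MeOH / n_oil = (MeOH/32) / (oil/885) = (MeOH * 885) / (32 * oil)
= (119.44 * 885) / (32 * 330.54)
= 9.9935

9.9935


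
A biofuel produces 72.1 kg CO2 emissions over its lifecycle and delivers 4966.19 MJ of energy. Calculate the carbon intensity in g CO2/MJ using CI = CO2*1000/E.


CI = CO2 * 1000 / E
= 72.1 * 1000 / 4966.19
= 14.5182 g CO2/MJ

14.5182 g CO2/MJ


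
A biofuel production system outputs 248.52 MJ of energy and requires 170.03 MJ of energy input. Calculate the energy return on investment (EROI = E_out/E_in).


EROI = E_out / E_in
= 248.52 / 170.03
= 1.4616

1.4616


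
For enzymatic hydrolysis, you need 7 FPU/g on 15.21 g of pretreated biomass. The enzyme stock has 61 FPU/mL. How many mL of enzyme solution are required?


V = dosage * m_sub / activity
V = 7 * 15.21 / 61
V = 1.7454 mL

1.7454 mL


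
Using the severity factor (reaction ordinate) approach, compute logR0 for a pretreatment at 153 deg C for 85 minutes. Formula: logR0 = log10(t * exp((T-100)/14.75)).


logR0 = log10(t * exp((T - 100) / 14.75))
= log10(85 * exp((153 - 100) / 14.75))
= 3.4899

3.4899


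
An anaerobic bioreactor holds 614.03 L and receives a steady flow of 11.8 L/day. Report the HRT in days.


HRT = V / Q
= 614.03 / 11.8
= 52.0364 days

52.0364 days


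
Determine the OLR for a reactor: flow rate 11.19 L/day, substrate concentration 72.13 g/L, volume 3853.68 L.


OLR = Q * S / V
= 11.19 * 72.13 / 3853.68
= 0.2094 g/L/day

0.2094 g/L/day


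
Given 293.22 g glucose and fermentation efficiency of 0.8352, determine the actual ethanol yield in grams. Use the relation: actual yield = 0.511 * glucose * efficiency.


Actual ethanol: m = 0.511 * 293.22 * 0.8352
m = 125.1425 g

125.1425 g


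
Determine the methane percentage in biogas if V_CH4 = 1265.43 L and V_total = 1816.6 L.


CH4% = V_CH4 / V_total * 100
= 1265.43 / 1816.6 * 100
= 69.6593%

69.6593%


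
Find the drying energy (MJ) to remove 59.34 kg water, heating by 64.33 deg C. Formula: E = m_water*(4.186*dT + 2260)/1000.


E = m_water * (4.186 * dT + 2260) / 1000
= 59.34 * (4.186 * 64.33 + 2260) / 1000
= 150.0878 MJ

150.0878 MJ


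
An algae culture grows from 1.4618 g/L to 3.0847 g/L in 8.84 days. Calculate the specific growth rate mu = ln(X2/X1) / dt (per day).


mu = ln(X2/X1) / dt
= ln(3.0847/1.4618) / 8.84
= 0.0845 per day

0.0845 per day


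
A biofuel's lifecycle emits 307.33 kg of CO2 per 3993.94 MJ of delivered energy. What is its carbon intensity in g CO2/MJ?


CI = CO2 * 1000 / E
= 307.33 * 1000 / 3993.94
= 76.9491 g CO2/MJ

76.9491 g CO2/MJ


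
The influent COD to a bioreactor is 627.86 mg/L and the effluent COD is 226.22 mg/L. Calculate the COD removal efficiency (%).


eta = (COD_in - COD_out) / COD_in * 100
= (627.86 - 226.22) / 627.86 * 100
= 63.9697%

63.9697%


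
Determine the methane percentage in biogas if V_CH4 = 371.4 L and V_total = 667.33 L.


CH4% = V_CH4 / V_total * 100
= 371.4 / 667.33 * 100
= 55.6546%

55.6546%


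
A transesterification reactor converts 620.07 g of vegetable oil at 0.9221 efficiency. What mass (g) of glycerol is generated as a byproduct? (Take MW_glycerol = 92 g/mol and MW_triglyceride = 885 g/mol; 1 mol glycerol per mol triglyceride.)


glycerol = oil * conv * (92/885)
= 620.07 * 0.9221 * 92 / 885
= 59.4379 g

59.4379 g


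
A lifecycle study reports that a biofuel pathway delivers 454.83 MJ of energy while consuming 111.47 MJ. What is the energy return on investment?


EROI = E_out / E_in
= 454.83 / 111.47
= 4.0803

4.0803


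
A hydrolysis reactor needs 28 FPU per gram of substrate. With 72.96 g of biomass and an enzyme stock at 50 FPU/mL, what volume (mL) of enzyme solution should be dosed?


V = dosage * m_sub / activity
V = 28 * 72.96 / 50
V = 40.8576 mL

40.8576 mL


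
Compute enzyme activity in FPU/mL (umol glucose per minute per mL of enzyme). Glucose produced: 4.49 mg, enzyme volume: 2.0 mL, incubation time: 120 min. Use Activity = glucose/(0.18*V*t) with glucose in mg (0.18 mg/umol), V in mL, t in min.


Activity = glucose_mg / (0.18 mg/umol * V_mL * t_min)
= 4.49 / (0.18 * 2.0 * 120)
= 0.1039 FPU/mL

0.1039 FPU/mL


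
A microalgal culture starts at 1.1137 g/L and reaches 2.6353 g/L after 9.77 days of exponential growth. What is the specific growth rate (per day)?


mu = ln(X2/X1) / dt
= ln(2.6353/1.1137) / 9.77
= 0.0882 per day

0.0882 per day


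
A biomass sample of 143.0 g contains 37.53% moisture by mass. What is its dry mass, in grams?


Wd = Ww * (1 - MC/100)
= 143.0 * (1 - 37.53/100)
= 89.3321 g

89.3321 g


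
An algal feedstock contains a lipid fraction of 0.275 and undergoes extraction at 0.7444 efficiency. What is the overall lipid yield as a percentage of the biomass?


Y = lipid_content * extraction_eff * 100
= 0.275 * 0.7444 * 100
= 20.4710%

20.4710%


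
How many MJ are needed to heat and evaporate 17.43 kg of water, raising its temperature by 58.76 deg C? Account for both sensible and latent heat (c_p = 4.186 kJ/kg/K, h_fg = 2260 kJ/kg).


E = m_water * (4.186 * dT + 2260) / 1000
= 17.43 * (4.186 * 58.76 + 2260) / 1000
= 43.6790 MJ

43.6790 MJ


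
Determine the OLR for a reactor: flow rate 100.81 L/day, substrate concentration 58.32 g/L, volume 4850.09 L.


OLR = Q * S / V
= 100.81 * 58.32 / 4850.09
= 1.2122 g/L/day

1.2122 g/L/day


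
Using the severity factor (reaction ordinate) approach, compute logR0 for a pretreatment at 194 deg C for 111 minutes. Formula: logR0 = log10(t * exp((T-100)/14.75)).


logR0 = log10(t * exp((T - 100) / 14.75))
= log10(111 * exp((194 - 100) / 14.75))
= 4.8130

4.8130


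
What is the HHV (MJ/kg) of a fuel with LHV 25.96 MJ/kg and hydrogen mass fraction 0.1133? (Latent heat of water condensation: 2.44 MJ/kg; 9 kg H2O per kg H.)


HHV = LHV + H_frac * 9 * 2.44
= 25.96 + 0.1133 * 9 * 2.44
= 28.4481 MJ/kg

28.4481 MJ/kg


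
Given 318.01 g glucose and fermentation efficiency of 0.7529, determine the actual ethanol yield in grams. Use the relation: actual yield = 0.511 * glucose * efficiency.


Actual ethanol: m = 0.511 * 318.01 * 0.7529
m = 122.3486 g

122.3486 g


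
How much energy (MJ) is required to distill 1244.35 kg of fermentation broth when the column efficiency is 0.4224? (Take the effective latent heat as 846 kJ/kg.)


E = m * 846 / (eta * 1000)
= 1244.35 * 846 / (0.4224 * 1000)
= 2492.2351 MJ

2492.2351 MJ


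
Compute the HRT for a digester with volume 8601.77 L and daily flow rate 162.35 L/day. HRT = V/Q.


HRT = V / Q
= 8601.77 / 162.35
= 52.9829 days

52.9829 days


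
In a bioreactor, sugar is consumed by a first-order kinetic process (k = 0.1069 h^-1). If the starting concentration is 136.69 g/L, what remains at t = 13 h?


S = S0 * exp(-k * t)
S = 136.69 * exp(-0.1069 * 13)
S = 34.0563 g/L

34.0563 g/L


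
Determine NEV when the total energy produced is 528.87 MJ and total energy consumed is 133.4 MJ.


NEV = E_out - E_in
= 528.87 - 133.4
= 395.4700 MJ

395.4700 MJ


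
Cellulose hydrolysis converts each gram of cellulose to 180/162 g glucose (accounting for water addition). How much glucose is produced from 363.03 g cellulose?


glucose = cellulose * 180/162
= 363.03 * 180/162
= 403.3667 g

403.3667 g


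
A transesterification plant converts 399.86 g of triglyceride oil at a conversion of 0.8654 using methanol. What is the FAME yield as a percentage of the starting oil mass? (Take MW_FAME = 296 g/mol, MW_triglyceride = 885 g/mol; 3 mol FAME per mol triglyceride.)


m_FAME = oil * conv * (3 * 296 / 885) = oil * conv * (888/885)
= 399.86 * 0.8654 * 888 / 885
= 347.2119 g
Y = m_FAME / oil * 100 = conv * (888/885) * 100
= 0.8654 * 888 / 885 * 100
= 86.83%

86.83%


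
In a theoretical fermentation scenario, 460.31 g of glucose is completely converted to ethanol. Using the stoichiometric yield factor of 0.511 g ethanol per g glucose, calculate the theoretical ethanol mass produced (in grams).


Theoretical ethanol yield: m_EtOH = 0.511 * m_glucose
m_EtOH = 0.511 * 460.31 = 235.2184 g

235.2184 g


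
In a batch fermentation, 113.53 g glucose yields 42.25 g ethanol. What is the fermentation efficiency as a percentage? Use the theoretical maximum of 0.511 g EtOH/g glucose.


Fermentation efficiency = (actual / (0.511 * glucose)) * 100
= (42.25 / (0.511 * 113.53)) * 100
= 72.8275%

72.8275%


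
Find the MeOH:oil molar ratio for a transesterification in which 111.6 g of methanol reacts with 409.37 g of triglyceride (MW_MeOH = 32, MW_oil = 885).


Molar ratio = n_MeOH / n_oil = (MeOH/32) / (oil/885) = (MeOH * 885) / (32 * oil)
= (111.6 * 885) / (32 * 409.37)
= 7.5395

7.5395


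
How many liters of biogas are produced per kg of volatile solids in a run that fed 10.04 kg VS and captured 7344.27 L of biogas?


Y = V / VS
= 7344.27 / 10.04
= 731.5010 L/kg VS

731.5010 L/kg VS


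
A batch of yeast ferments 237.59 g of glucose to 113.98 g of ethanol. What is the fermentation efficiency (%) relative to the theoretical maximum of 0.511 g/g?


Fermentation efficiency = (actual / (0.511 * glucose)) * 100
= (113.98 / (0.511 * 237.59)) * 100
= 93.8814%

93.8814%


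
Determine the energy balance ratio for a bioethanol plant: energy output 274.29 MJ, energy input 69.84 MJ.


EROI = E_out / E_in
= 274.29 / 69.84
= 3.9274

3.9274


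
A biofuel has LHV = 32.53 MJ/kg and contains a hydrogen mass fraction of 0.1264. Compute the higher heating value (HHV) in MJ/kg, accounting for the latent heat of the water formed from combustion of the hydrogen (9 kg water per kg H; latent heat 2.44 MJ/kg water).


HHV = LHV + H_frac * 9 * 2.44
= 32.53 + 0.1264 * 9 * 2.44
= 35.3057 MJ/kg

35.3057 MJ/kg


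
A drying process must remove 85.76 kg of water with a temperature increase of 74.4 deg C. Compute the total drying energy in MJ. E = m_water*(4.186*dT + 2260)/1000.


E = m_water * (4.186 * dT + 2260) / 1000
= 85.76 * (4.186 * 74.4 + 2260) / 1000
= 220.5266 MJ

220.5266 MJ


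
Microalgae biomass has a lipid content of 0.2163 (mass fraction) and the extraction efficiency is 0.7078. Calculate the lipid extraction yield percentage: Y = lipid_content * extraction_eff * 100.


Y = lipid_content * extraction_eff * 100
= 0.2163 * 0.7078 * 100
= 15.3097%

15.3097%


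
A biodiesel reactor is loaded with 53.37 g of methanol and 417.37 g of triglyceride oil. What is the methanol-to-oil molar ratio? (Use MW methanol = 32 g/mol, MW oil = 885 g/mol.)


Molar ratio = n_MeOH / n_oil = (MeOH/32) / (oil/885) = (MeOH * 885) / (32 * oil)
= (53.37 * 885) / (32 * 417.37)
= 3.5365

3.5365


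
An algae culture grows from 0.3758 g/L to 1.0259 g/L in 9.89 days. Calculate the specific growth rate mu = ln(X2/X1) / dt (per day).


mu = ln(X2/X1) / dt
= ln(1.0259/0.3758) / 9.89
= 0.1015 per day

0.1015 per day


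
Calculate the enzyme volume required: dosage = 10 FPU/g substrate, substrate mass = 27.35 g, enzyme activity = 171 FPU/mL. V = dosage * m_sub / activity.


V = dosage * m_sub / activity
V = 10 * 27.35 / 171
V = 1.5994 mL

1.5994 mL


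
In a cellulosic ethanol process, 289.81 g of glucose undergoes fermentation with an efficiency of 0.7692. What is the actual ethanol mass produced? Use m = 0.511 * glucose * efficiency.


Actual ethanol: m = 0.511 * 289.81 * 0.7692
m = 113.9131 g

113.9131 g


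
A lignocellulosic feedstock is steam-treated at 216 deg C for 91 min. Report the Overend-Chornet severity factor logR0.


logR0 = log10(t * exp((T - 100) / 14.75))
= log10(91 * exp((216 - 100) / 14.75))
= 5.3745

5.3745


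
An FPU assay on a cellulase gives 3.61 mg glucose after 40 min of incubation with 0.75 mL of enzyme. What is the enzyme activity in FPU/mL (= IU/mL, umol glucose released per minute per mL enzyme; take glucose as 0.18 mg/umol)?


Activity = glucose_mg / (0.18 mg/umol * V_mL * t_min)
= 3.61 / (0.18 * 0.75 * 40)
= 0.6685 FPU/mL

0.6685 FPU/mL


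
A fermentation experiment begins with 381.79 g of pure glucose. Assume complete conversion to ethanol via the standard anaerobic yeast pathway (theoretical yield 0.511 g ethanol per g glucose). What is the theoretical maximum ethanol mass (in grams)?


Theoretical ethanol yield: m_EtOH = 0.511 * m_glucose
m_EtOH = 0.511 * 381.79 = 195.0947 g

195.0947 g


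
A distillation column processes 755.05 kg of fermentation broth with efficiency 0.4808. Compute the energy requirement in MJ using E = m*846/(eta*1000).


E = m * 846 / (eta * 1000)
= 755.05 * 846 / (0.4808 * 1000)
= 1328.5614 MJ

1328.5614 MJ


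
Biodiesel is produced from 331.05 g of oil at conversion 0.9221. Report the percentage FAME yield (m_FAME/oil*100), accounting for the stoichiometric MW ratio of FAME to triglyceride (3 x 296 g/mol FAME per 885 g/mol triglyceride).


m_FAME = oil * conv * (3 * 296 / 885) = oil * conv * (888/885)
= 331.05 * 0.9221 * 888 / 885
= 306.2960 g
Y = m_FAME / oil * 100 = conv * (888/885) * 100
= 0.9221 * 888 / 885 * 100
= 92.52%

92.52%


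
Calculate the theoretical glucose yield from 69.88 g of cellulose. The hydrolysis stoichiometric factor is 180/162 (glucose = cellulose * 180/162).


glucose = cellulose * 180/162
= 69.88 * 180/162
= 77.6444 g

77.6444 g


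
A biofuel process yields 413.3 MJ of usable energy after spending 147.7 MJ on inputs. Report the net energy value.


NEV = E_out - E_in
= 413.3 - 147.7
= 265.6000 MJ

265.6000 MJ


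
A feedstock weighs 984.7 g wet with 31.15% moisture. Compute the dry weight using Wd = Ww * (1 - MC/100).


Wd = Ww * (1 - MC/100)
= 984.7 * (1 - 31.15/100)
= 677.9660 g

677.9660 g


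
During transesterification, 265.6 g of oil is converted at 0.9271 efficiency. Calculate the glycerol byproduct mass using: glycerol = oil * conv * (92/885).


glycerol = oil * conv * (92/885)
= 265.6 * 0.9271 * 92 / 885
= 25.5976 g

25.5976 g


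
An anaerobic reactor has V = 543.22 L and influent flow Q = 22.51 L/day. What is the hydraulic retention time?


HRT = V / Q
= 543.22 / 22.51
= 24.1324 days

24.1324 days


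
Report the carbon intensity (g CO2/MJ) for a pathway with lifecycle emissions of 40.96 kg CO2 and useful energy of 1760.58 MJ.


CI = CO2 * 1000 / E
= 40.96 * 1000 / 1760.58
= 23.2651 g CO2/MJ

23.2651 g CO2/MJ


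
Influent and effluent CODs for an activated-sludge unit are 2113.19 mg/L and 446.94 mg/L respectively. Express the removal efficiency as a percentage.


eta = (COD_in - COD_out) / COD_in * 100
= (2113.19 - 446.94) / 2113.19 * 100
= 78.8500%

78.8500%


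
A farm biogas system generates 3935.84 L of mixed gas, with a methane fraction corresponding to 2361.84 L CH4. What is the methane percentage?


CH4% = V_CH4 / V_total * 100
= 2361.84 / 3935.84 * 100
= 60.0085%

60.0085%


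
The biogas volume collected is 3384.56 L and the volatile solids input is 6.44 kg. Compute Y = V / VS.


Y = V / VS
= 3384.56 / 6.44
= 525.5528 L/kg VS

525.5528 L/kg VS


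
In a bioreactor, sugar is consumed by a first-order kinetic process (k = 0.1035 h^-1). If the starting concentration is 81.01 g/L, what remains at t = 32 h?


S = S0 * exp(-k * t)
S = 81.01 * exp(-0.1035 * 32)
S = 2.9523 g/L

2.9523 g/L


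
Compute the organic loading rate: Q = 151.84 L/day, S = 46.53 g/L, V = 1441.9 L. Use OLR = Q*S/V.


OLR = Q * S / V
= 151.84 * 46.53 / 1441.9
= 4.8999 g/L/day

4.8999 g/L/day


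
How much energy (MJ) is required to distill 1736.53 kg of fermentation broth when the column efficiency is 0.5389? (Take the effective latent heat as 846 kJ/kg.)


E = m * 846 / (eta * 1000)
= 1736.53 * 846 / (0.5389 * 1000)
= 2726.1169 MJ

2726.1169 MJ


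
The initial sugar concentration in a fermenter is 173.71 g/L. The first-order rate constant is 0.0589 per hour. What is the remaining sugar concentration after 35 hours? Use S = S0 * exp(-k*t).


S = S0 * exp(-k * t)
S = 173.71 * exp(-0.0589 * 35)
S = 22.1068 g/L

22.1068 g/L


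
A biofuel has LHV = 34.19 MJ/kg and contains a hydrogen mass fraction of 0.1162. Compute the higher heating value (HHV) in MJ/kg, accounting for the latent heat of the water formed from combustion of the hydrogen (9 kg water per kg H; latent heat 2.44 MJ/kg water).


HHV = LHV + H_frac * 9 * 2.44
= 34.19 + 0.1162 * 9 * 2.44
= 36.7418 MJ/kg

36.7418 MJ/kg


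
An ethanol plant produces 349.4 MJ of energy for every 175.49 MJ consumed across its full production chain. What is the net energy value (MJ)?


NEV = E_out - E_in
= 349.4 - 175.49
= 173.9100 MJ

173.9100 MJ


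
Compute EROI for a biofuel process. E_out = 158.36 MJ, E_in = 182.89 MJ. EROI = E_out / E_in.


EROI = E_out / E_in
= 158.36 / 182.89
= 0.8659

0.8659


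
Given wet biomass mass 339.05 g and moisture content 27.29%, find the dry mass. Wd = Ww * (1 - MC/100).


Wd = Ww * (1 - MC/100)
= 339.05 * (1 - 27.29/100)
= 246.5233 g

246.5233 g


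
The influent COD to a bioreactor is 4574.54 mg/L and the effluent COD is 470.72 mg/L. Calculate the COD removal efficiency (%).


eta = (COD_in - COD_out) / COD_in * 100
= (4574.54 - 470.72) / 4574.54 * 100
= 89.7100%

89.7100%


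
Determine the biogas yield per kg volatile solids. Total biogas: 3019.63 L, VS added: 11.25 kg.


Y = V / VS
= 3019.63 / 11.25
= 268.4116 L/kg VS

268.4116 L/kg VS


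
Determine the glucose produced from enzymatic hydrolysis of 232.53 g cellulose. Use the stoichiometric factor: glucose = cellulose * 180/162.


glucose = cellulose * 180/162
= 232.53 * 180/162
= 258.3667 g

258.3667 g


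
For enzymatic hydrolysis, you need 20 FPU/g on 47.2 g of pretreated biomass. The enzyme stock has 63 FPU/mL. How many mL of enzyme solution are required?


V = dosage * m_sub / activity
V = 20 * 47.2 / 63
V = 14.9841 mL

14.9841 mL


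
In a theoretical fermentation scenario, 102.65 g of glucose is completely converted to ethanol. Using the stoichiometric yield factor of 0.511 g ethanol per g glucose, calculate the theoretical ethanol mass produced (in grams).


Theoretical ethanol yield: m_EtOH = 0.511 * m_glucose
m_EtOH = 0.511 * 102.65 = 52.4542 g

52.4542 g


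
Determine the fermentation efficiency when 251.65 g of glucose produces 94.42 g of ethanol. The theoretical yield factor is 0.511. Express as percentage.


Fermentation efficiency = (actual / (0.511 * glucose)) * 100
= (94.42 / (0.511 * 251.65)) * 100
= 73.4254%

73.4254%


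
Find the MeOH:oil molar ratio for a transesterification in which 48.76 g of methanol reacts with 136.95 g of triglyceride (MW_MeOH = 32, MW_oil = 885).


Molar ratio = n_MeOH / n_oil = (MeOH/32) / (oil/885) = (MeOH * 885) / (32 * oil)
= (48.76 * 885) / (32 * 136.95)
= 9.8468

9.8468


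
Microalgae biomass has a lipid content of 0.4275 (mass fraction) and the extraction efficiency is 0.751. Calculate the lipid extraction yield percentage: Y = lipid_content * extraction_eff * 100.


Y = lipid_content * extraction_eff * 100
= 0.4275 * 0.751 * 100
= 32.1053%

32.1053%


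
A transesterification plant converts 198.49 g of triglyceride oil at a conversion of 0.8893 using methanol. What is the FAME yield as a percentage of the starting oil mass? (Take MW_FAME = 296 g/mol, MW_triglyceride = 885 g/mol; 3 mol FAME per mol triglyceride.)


m_FAME = oil * conv * (3 * 296 / 885) = oil * conv * (888/885)
= 198.49 * 0.8893 * 888 / 885
= 177.1155 g
Y = m_FAME / oil * 100 = conv * (888/885) * 100
= 0.8893 * 888 / 885 * 100
= 89.23%

89.23%


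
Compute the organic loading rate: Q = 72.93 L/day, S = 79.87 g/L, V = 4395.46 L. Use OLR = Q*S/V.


OLR = Q * S / V
= 72.93 * 79.87 / 4395.46
= 1.3252 g/L/day

1.3252 g/L/day


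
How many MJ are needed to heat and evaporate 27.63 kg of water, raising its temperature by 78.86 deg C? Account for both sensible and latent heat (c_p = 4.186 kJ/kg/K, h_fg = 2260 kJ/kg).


E = m_water * (4.186 * dT + 2260) / 1000
= 27.63 * (4.186 * 78.86 + 2260) / 1000
= 71.5647 MJ

71.5647 MJ


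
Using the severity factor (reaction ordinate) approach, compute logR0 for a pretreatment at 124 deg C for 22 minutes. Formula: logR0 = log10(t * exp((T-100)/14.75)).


logR0 = log10(t * exp((T - 100) / 14.75))
= log10(22 * exp((124 - 100) / 14.75))
= 2.0491

2.0491


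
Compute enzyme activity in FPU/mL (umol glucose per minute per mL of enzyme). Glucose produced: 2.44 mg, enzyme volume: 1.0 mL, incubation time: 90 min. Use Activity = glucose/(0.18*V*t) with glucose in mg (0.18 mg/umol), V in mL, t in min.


Activity = glucose_mg / (0.18 mg/umol * V_mL * t_min)
= 2.44 / (0.18 * 1.0 * 90)
= 0.1506 FPU/mL

0.1506 FPU/mL


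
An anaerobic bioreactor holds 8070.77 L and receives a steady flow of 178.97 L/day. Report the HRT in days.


HRT = V / Q
= 8070.77 / 178.97
= 45.0957 days

45.0957 days


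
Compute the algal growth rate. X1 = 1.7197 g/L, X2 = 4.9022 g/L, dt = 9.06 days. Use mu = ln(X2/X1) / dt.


mu = ln(X2/X1) / dt
= ln(4.9022/1.7197) / 9.06
= 0.1156 per day

0.1156 per day


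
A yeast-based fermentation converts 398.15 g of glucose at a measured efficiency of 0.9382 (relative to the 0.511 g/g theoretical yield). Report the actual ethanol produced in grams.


Actual ethanol: m = 0.511 * 398.15 * 0.9382
m = 190.8812 g

190.8812 g


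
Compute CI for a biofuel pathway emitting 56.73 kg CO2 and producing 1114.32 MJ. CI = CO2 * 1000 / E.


CI = CO2 * 1000 / E
= 56.73 * 1000 / 1114.32
= 50.9100 g CO2/MJ

50.9100 g CO2/MJ


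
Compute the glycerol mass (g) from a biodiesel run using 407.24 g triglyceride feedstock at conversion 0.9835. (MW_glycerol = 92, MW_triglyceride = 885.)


glycerol = oil * conv * (92/885)
= 407.24 * 0.9835 * 92 / 885
= 41.6360 g

41.6360 g


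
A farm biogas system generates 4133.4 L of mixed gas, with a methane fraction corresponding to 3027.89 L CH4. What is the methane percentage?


CH4% = V_CH4 / V_total * 100
= 3027.89 / 4133.4 * 100
= 73.2542%

73.2542%


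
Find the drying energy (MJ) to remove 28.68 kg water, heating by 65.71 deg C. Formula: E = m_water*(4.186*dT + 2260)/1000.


E = m_water * (4.186 * dT + 2260) / 1000
= 28.68 * (4.186 * 65.71 + 2260) / 1000
= 72.7056 MJ

72.7056 MJ


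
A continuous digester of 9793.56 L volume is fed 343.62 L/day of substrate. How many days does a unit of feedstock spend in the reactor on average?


HRT = V / Q
= 9793.56 / 343.62
= 28.5011 days

28.5011 days


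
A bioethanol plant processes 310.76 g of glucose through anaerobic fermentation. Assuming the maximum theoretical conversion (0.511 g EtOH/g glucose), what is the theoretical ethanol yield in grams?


Theoretical ethanol yield: m_EtOH = 0.511 * m_glucose
m_EtOH = 0.511 * 310.76 = 158.7984 g

158.7984 g


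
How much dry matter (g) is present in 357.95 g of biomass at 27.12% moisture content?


Wd = Ww * (1 - MC/100)
= 357.95 * (1 - 27.12/100)
= 260.8740 g

260.8740 g


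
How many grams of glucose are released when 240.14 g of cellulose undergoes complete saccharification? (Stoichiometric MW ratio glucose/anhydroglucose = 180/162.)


glucose = cellulose * 180/162
= 240.14 * 180/162
= 266.8222 g

266.8222 g


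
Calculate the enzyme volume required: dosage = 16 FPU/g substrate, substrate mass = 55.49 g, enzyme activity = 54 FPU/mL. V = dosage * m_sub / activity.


V = dosage * m_sub / activity
V = 16 * 55.49 / 54
V = 16.4415 mL

16.4415 mL


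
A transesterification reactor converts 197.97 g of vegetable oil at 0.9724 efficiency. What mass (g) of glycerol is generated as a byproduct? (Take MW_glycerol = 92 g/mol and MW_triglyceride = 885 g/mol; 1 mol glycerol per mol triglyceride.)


glycerol = oil * conv * (92/885)
= 197.97 * 0.9724 * 92 / 885
= 20.0119 g

20.0119 g


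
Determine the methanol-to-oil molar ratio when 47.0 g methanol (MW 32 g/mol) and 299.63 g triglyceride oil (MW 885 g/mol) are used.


Molar ratio = n_MeOH / n_oil = (MeOH/32) / (oil/885) = (MeOH * 885) / (32 * oil)
= (47.0 * 885) / (32 * 299.63)
= 4.3382

4.3382


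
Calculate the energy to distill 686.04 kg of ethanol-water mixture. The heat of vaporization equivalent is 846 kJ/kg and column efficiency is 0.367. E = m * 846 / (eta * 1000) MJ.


E = m * 846 / (eta * 1000)
= 686.04 * 846 / (0.367 * 1000)
= 1581.4437 MJ

1581.4437 MJ


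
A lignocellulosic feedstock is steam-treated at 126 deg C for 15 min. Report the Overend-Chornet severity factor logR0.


logR0 = log10(t * exp((T - 100) / 14.75))
= log10(15 * exp((126 - 100) / 14.75))
= 1.9416

1.9416


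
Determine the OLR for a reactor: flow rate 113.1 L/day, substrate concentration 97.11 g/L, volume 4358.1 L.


OLR = Q * S / V
= 113.1 * 97.11 / 4358.1
= 2.5202 g/L/day

2.5202 g/L/day


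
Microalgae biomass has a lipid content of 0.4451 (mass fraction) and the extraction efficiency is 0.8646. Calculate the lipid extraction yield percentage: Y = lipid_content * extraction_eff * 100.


Y = lipid_content * extraction_eff * 100
= 0.4451 * 0.8646 * 100
= 38.4833%

38.4833%


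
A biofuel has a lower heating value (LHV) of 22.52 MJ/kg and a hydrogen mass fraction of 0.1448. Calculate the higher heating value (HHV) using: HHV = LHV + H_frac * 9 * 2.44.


HHV = LHV + H_frac * 9 * 2.44
= 22.52 + 0.1448 * 9 * 2.44
= 25.6998 MJ/kg

25.6998 MJ/kg


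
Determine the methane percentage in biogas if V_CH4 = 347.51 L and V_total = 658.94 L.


CH4% = V_CH4 / V_total * 100
= 347.51 / 658.94 * 100
= 52.7377%

52.7377%


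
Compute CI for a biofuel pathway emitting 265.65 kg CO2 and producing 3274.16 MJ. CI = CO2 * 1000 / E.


CI = CO2 * 1000 / E
= 265.65 * 1000 / 3274.16
= 81.1353 g CO2/MJ

81.1353 g CO2/MJ


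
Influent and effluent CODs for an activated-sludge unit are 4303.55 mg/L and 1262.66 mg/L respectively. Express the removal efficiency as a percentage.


eta = (COD_in - COD_out) / COD_in * 100
= (4303.55 - 1262.66) / 4303.55 * 100
= 70.6600%

70.6600%


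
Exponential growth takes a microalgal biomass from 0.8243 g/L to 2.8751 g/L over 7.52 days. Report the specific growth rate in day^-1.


mu = ln(X2/X1) / dt
= ln(2.8751/0.8243) / 7.52
= 0.1661 per day

0.1661 per day


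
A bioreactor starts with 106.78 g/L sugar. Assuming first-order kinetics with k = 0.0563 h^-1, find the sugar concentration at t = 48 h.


S = S0 * exp(-k * t)
S = 106.78 * exp(-0.0563 * 48)
S = 7.1590 g/L

7.1590 g/L


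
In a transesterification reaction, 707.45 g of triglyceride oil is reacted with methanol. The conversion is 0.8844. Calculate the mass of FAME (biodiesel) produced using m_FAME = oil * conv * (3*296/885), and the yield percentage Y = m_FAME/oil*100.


m_FAME = oil * conv * (3 * 296 / 885) = oil * conv * (888/885)
= 707.45 * 0.8844 * 888 / 885
= 627.7897 g
Y = m_FAME / oil * 100 = conv * (888/885) * 100
= 0.8844 * 888 / 885 * 100
= 88.74%

627.7897 g FAME; Y = 88.74%


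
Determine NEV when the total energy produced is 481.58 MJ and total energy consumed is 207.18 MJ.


NEV = E_out - E_in
= 481.58 - 207.18
= 274.4000 MJ

274.4000 MJ


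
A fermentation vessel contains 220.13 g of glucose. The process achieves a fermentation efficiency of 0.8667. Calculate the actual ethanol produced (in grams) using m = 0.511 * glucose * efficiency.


Actual ethanol: m = 0.511 * 220.13 * 0.8667
m = 97.4920 g

97.4920 g


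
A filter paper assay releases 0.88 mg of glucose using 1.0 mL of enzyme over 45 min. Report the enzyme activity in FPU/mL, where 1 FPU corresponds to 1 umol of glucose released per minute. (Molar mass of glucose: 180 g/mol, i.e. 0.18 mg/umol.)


Activity = glucose_mg / (0.18 mg/umol * V_mL * t_min)
= 0.88 / (0.18 * 1.0 * 45)
= 0.1086 FPU/mL

0.1086 FPU/mL


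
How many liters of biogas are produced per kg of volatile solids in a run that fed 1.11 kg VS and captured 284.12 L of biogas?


Y = V / VS
= 284.12 / 1.11
= 255.9640 L/kg VS

255.9640 L/kg VS


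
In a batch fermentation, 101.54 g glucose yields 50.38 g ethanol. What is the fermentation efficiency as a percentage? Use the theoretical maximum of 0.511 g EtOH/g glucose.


Fermentation efficiency = (actual / (0.511 * glucose)) * 100
= (50.38 / (0.511 * 101.54)) * 100
= 97.0957%

97.0957%


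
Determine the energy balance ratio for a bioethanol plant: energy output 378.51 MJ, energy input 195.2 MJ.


EROI = E_out / E_in
= 378.51 / 195.2
= 1.9391

1.9391


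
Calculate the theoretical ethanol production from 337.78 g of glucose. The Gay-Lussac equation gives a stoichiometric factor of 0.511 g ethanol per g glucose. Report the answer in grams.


Theoretical ethanol yield: m_EtOH = 0.511 * m_glucose
m_EtOH = 0.511 * 337.78 = 172.6056 g

172.6056 g


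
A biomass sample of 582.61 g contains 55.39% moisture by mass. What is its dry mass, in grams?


Wd = Ww * (1 - MC/100)
= 582.61 * (1 - 55.39/100)
= 259.9023 g

259.9023 g


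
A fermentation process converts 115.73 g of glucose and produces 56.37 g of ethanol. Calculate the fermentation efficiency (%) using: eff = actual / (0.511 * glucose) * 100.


Fermentation efficiency = (actual / (0.511 * glucose)) * 100
= (56.37 / (0.511 * 115.73)) * 100
= 95.3194%

95.3194%


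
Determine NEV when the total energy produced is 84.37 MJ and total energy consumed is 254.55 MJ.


NEV = E_out - E_in
= 84.37 - 254.55
= -170.1800 MJ

-170.1800 MJ


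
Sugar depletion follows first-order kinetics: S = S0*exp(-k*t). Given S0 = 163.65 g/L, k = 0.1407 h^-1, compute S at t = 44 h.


S = S0 * exp(-k * t)
S = 163.65 * exp(-0.1407 * 44)
S = 0.3352 g/L

0.3352 g/L


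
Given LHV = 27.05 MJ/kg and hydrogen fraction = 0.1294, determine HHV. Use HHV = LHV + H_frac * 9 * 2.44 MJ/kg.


HHV = LHV + H_frac * 9 * 2.44
= 27.05 + 0.1294 * 9 * 2.44
= 29.8916 MJ/kg

29.8916 MJ/kg


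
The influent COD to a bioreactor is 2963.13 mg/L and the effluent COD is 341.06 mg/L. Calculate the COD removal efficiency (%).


eta = (COD_in - COD_out) / COD_in * 100
= (2963.13 - 341.06) / 2963.13 * 100
= 88.4899%

88.4899%


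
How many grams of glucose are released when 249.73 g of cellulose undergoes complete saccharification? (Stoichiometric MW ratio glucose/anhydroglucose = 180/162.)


glucose = cellulose * 180/162
= 249.73 * 180/162
= 277.4778 g

277.4778 g


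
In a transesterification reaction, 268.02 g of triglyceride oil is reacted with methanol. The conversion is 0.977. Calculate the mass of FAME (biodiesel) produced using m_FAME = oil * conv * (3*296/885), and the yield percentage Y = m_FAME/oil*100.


m_FAME = oil * conv * (3 * 296 / 885) = oil * conv * (888/885)
= 268.02 * 0.977 * 888 / 885
= 262.7432 g
Y = m_FAME / oil * 100 = conv * (888/885) * 100
= 0.977 * 888 / 885 * 100
= 98.03%

262.7432 g FAME; Y = 98.03%


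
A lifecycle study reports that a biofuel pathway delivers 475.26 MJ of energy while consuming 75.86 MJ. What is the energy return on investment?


EROI = E_out / E_in
= 475.26 / 75.86
= 6.2650

6.2650
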